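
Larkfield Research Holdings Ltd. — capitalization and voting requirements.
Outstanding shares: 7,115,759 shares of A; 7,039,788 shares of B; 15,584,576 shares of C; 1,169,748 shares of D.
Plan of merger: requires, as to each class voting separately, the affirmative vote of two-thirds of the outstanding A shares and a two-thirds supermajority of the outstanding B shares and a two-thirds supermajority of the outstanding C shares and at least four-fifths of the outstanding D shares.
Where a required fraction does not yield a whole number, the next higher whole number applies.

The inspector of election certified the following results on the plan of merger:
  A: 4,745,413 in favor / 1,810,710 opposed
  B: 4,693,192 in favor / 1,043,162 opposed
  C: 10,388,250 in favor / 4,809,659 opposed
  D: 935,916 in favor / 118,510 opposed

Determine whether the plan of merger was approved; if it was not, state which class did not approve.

Not approved — the C shares did not give the required vote.

A: 2/3 of 7115759 = 4743839.33, rounded up to 4743840; 4,743,840 required, 4,745,413 in favor — approved.
B: 2/3 of 7039788 = 4693192; 4,693,192 required, 4,693,192 in favor — approved.
C: 2/3 of 15584576 = 10389717.33, rounded up to 10389718; 10,389,718 required, 10,388,250 in favor — not approved.
D: 4/5 of 1169748 = 935798.40, rounded up to 935799; 935,799 required, 935,916 in favor — approved.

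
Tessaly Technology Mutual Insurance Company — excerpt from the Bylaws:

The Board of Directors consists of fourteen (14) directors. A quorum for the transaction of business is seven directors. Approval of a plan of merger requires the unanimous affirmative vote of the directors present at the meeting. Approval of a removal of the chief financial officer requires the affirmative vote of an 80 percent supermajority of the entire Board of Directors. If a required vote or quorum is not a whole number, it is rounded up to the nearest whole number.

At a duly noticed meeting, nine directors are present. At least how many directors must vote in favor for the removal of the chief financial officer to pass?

12

The removal of the chief financial officer requires four-fifths of the entire Board of Directors (14).
4/5 of 14 = 11.20, rounded up to 12.
(Only 9 can vote, so the removal of the chief financial officer cannot pass at this meeting, but the required vote is still 12.)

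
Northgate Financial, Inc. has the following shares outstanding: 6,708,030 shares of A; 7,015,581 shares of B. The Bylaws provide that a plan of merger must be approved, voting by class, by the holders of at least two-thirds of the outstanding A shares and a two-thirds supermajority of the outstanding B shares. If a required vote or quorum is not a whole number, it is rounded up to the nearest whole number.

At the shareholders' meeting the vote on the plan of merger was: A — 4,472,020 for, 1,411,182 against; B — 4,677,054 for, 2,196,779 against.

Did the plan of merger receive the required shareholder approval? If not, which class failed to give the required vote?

Approved — every class gave the required vote.

A: 2/3 of 6708030 = 4472020; 4,472,020 required, 4,472,020 in favor — approved.
B: 2/3 of 7015581 = 4677054; 4,677,054 required, 4,677,054 in favor — approved.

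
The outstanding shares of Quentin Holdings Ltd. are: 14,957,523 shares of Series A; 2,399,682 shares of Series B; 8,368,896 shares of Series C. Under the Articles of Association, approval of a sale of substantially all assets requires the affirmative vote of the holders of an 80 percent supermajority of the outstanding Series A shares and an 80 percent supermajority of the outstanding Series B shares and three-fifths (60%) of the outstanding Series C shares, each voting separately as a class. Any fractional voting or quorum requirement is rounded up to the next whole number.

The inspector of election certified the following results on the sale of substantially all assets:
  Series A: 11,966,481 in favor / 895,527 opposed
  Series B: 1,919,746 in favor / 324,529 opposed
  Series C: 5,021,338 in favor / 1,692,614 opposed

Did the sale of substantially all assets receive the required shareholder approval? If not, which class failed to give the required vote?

Series A: 4/5 of 14957523 = 11966018.40, rounded up to 11966019; 11,966,019 required, 11,966,481 in favor — approved.
Series B: 4/5 of 2399682 = 1919745.60, rounded up to 1919746; 1,919,746 required, 1,919,746 in favor — approved.
Series C: 3/5 of 8368896 = 5021337.60, rounded up to 5021338; 5,021,338 required, 5,021,338 in favor — approved.

Approved — every class gave the required vote.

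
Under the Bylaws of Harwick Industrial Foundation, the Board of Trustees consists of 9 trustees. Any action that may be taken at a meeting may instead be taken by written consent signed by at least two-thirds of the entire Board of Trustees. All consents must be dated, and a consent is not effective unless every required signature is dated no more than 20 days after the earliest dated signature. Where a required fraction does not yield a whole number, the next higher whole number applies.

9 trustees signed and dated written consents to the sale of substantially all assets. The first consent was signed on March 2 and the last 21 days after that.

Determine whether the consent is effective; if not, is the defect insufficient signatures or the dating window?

Not effective — dating-window requirement not satisfied.

Signatures required: at least two-thirds of 9 — 2/3 of 9 = 6, so 6 needed; 9 signed. Sufficient.
Dating window: the latest signature is 21 days after the earliest; the limit is 20 days. Outside the window.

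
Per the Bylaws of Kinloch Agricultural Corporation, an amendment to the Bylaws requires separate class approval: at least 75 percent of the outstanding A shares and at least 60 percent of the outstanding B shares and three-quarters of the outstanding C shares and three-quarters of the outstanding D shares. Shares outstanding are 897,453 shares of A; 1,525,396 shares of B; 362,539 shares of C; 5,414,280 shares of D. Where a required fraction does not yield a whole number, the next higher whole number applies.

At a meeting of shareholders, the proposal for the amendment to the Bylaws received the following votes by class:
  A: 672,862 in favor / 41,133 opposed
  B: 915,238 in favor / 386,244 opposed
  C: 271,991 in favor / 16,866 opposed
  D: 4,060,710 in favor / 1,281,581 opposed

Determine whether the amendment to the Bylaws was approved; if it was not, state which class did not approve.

Not approved — the A shares did not give the required vote.

A: 3/4 of 897453 = 673089.75, rounded up to 673090; 673,090 required, 672,862 in favor — not approved.
B: 3/5 of 1525396 = 915237.60, rounded up to 915238; 915,238 required, 915,238 in favor — approved.
C: 3/4 of 362539 = 271904.25, rounded up to 271905; 271,905 required, 271,991 in favor — approved.
D: 3/4 of 5414280 = 4060710; 4,060,710 required, 4,060,710 in favor — approved.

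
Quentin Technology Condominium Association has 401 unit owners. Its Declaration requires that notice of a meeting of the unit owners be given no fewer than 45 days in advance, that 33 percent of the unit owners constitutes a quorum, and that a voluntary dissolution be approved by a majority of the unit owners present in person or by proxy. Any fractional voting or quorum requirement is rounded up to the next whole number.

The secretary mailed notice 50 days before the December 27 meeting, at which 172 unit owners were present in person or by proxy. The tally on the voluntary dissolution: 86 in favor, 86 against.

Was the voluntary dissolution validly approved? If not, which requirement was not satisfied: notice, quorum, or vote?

Invalid — vote requirement not satisfied.

Notice: 50 days given; 45 required. Satisfied.
Quorum: 33% of 401 = 132.33, rounded up to 133; 172 present. Satisfied.
Vote: requires a majority of those present (172); a majority of 172 is 87, so 87 needed; 86 in favor. Not satisfied.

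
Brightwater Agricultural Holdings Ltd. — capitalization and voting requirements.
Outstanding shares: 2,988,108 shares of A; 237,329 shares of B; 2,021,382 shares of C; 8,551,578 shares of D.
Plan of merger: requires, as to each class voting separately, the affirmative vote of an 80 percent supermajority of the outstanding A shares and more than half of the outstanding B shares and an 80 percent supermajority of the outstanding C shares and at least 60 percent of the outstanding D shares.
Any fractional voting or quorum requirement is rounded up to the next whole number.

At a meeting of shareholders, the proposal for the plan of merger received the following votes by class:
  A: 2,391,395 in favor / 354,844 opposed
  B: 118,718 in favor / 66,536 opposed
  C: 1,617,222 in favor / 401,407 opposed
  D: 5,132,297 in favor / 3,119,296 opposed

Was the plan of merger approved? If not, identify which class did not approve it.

A: 4/5 of 2988108 = 2390486.40, rounded up to 2390487; 2,390,487 required, 2,391,395 in favor — approved.
B: a majority of 237329 is 118665; 118,665 required, 118,718 in favor — approved.
C: 4/5 of 2021382 = 1617105.60, rounded up to 1617106; 1,617,106 required, 1,617,222 in favor — approved.
D: 3/5 of 8551578 = 5130946.80, rounded up to 5130947; 5,130,947 required, 5,132,297 in favor — approved.

Approved — every class gave the required vote.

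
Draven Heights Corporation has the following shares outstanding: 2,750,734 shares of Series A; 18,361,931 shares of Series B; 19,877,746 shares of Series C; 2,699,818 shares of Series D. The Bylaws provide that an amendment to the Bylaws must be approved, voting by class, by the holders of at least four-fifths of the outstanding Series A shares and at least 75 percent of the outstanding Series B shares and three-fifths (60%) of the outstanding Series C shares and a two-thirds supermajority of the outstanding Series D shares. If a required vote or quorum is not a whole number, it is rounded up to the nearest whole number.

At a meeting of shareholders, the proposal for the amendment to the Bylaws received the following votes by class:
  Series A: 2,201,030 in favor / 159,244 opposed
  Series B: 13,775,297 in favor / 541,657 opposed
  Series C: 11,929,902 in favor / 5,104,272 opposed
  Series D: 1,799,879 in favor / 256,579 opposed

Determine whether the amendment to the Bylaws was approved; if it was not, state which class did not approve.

Series A: 4/5 of 2750734 = 2200587.20, rounded up to 2200588; 2,200,588 required, 2,201,030 in favor — approved.
Series B: 3/4 of 18361931 = 13771448.25, rounded up to 13771449; 13,771,449 required, 13,775,297 in favor — approved.
Series C: 3/5 of 19877746 = 11926647.60, rounded up to 11926648; 11,926,648 required, 11,929,902 in favor — approved.
Series D: 2/3 of 2699818 = 1799878.67, rounded up to 1799879; 1,799,879 required, 1,799,879 in favor — approved.

Approved — every class gave the required vote.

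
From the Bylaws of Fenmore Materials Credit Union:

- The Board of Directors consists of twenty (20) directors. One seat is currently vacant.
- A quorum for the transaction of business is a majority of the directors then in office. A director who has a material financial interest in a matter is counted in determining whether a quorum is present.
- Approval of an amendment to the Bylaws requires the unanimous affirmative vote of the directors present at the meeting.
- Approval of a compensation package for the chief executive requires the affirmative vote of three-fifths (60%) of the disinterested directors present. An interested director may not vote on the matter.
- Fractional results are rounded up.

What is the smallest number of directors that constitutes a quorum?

10

A majority of 19 is 10.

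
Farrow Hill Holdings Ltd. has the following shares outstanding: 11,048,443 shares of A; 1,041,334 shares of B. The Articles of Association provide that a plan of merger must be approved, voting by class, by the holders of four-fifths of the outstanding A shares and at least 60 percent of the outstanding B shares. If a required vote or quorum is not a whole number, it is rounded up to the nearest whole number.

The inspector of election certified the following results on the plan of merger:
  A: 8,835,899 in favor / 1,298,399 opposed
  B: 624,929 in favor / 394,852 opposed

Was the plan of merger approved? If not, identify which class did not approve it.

Not approved — the A shares did not give the required vote.

A: 4/5 of 11048443 = 8838754.40, rounded up to 8838755; 8,838,755 required, 8,835,899 in favor — not approved.
B: 3/5 of 1041334 = 624800.40, rounded up to 624801; 624,801 required, 624,929 in favor — approved.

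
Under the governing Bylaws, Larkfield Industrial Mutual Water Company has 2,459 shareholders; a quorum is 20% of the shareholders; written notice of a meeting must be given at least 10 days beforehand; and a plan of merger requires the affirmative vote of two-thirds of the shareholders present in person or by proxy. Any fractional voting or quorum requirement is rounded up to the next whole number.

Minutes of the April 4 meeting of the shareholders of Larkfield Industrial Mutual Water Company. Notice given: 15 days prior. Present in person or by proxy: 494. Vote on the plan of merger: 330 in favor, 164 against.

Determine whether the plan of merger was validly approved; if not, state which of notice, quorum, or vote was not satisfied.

Valid — all requirements satisfied.

Notice: 15 days given; 10 required. Satisfied.
Quorum: 20% of 2,459 = 491.80, rounded up to 492; 494 present. Satisfied.
Vote: requires two-thirds of those present (494); 2/3 of 494 = 329.33, rounded up to 330, so 330 needed; 330 in favor. Satisfied.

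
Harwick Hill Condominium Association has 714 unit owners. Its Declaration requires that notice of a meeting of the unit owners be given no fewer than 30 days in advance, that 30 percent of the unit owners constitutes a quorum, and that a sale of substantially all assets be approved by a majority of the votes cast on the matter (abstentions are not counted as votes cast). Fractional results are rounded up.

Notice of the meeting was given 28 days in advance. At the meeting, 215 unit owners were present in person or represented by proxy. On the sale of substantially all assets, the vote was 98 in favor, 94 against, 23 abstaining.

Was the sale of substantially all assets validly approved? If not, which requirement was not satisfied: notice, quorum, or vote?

Notice: 28 days given; 30 required. Not satisfied.
Quorum: 30% of 714 = 214.20, rounded up to 215; 215 present. Satisfied.
Vote: requires a majority of the votes cast (215 − 23 abstaining = 192); a majority of 192 is 97, so 97 needed; 98 in favor. Satisfied.

Invalid — notice requirement not satisfied.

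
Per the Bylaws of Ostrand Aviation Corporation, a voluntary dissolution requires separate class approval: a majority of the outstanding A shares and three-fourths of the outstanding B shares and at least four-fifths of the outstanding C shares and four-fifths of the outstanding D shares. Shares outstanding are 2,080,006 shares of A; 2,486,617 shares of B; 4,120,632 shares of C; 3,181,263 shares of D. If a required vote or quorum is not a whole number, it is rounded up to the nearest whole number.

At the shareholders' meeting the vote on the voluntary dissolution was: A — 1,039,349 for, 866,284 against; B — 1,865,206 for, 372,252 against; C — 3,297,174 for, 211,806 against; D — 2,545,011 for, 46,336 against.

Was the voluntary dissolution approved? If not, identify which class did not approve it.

Not approved — the A shares did not give the required vote.

A: a majority of 2080006 is 1040004; 1,040,004 required, 1,039,349 in favor — not approved.
B: 3/4 of 2486617 = 1864962.75, rounded up to 1864963; 1,864,963 required, 1,865,206 in favor — approved.
C: 4/5 of 4120632 = 3296505.60, rounded up to 3296506; 3,296,506 required, 3,297,174 in favor — approved.
D: 4/5 of 3181263 = 2545010.40, rounded up to 2545011; 2,545,011 required, 2,545,011 in favor — approved.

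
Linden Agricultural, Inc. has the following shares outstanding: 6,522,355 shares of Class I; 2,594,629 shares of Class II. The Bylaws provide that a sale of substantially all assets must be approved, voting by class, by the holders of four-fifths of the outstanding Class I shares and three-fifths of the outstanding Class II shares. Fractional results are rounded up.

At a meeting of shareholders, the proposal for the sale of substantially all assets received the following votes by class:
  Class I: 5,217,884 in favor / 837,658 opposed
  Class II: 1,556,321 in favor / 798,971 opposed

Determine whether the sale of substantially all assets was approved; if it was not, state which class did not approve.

Class I: 4/5 of 6522355 = 5217884; 5,217,884 required, 5,217,884 in favor — approved.
Class II: 3/5 of 2594629 = 1556777.40, rounded up to 1556778; 1,556,778 required, 1,556,321 in favor — not approved.

Not approved — the Class II shares did not give the required vote.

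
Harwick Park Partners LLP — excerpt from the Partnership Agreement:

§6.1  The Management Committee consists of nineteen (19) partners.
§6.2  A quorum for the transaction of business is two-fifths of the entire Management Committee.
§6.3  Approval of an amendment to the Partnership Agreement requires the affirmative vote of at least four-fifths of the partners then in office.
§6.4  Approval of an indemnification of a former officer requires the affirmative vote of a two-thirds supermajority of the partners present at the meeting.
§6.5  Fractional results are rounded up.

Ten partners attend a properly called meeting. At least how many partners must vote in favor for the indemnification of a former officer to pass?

The indemnification of a former officer requires two-thirds of the partners present (10).
2/3 of 10 = 6.67, rounded up to 7.

7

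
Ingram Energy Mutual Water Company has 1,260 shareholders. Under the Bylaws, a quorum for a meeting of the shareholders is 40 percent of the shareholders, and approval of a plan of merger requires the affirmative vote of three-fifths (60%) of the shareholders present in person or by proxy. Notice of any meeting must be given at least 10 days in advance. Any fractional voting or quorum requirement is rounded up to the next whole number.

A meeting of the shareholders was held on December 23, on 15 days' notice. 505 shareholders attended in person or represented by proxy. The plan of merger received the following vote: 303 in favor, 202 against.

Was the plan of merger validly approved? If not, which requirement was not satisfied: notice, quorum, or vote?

Valid — all requirements satisfied.

Notice: 15 days given; 10 required. Satisfied.
Quorum: 40% of 1,260 = 504; 505 present. Satisfied.
Vote: requires three-fifths of those present (505); 3/5 of 505 = 303, so 303 needed; 303 in favor. Satisfied.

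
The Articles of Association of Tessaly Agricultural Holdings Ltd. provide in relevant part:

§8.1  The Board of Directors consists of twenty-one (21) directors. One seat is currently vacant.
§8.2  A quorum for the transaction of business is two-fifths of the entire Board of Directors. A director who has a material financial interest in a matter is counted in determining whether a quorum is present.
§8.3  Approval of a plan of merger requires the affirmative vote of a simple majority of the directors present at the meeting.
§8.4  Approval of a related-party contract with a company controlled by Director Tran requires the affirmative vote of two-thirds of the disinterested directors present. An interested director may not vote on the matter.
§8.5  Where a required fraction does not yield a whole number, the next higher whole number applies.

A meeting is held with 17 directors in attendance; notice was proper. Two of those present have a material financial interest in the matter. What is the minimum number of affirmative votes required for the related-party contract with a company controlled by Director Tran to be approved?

10

The related-party contract with a company controlled by Director Tran requires two-thirds of the disinterested directors present (17 − 2 = 15).
2/3 of 15 = 10.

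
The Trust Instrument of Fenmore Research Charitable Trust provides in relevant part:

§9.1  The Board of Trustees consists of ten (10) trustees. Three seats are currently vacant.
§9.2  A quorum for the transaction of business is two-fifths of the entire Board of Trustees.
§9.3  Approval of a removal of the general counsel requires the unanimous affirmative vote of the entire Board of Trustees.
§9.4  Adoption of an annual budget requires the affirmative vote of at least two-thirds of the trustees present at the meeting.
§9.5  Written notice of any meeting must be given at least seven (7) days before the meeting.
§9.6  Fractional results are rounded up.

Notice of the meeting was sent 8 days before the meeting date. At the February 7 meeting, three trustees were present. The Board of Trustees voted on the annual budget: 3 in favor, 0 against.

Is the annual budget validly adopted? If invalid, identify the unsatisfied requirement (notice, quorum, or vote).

Notice: 8 days given; 7 required (8 ≥ 7). Satisfied.
Quorum: 3 present; quorum is 4. Not satisfied.
Vote: the annual budget requires two-thirds of the trustees present (3). 2/3 of 3 = 2, so 2 affirmative votes are needed; 3 voted in favor. Satisfied. (Moot — without a quorum no business can be validly transacted.)

Invalid — quorum requirement not satisfied.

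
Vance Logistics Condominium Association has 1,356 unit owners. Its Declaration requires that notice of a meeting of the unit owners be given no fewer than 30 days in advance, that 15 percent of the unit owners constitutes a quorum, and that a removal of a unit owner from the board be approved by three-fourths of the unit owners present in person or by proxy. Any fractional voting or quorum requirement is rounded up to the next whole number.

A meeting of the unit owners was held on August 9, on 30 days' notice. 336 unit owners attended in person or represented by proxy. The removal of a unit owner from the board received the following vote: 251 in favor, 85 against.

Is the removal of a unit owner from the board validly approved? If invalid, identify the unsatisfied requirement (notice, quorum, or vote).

Notice: 30 days given; 30 required. Satisfied.
Quorum: 15% of 1,356 = 203.40, rounded up to 204; 336 present. Satisfied.
Vote: requires three-fourths of those present (336); 3/4 of 336 = 252, so 252 needed; 251 in favor. Not satisfied.

Invalid — vote requirement not satisfied.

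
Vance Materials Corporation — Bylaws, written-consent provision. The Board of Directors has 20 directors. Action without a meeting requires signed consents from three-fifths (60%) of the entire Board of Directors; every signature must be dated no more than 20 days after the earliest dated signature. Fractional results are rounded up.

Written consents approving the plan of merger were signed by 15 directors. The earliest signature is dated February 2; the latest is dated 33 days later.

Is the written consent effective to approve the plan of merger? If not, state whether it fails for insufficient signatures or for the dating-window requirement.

Not effective — dating-window requirement not satisfied.

Signatures required: three-fifths (60%) of 20 — 3/5 of 20 = 12, so 12 needed; 15 signed. Sufficient.
Dating window: the latest signature is 33 days after the earliest; the limit is 20 days. Outside the window.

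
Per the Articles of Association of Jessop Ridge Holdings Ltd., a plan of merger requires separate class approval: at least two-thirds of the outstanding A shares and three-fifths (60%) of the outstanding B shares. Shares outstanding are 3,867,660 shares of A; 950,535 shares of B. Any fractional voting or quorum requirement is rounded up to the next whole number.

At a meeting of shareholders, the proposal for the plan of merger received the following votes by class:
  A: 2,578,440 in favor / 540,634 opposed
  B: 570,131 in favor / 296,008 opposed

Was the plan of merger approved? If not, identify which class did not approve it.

A: 2/3 of 3867660 = 2578440; 2,578,440 required, 2,578,440 in favor — approved.
B: 3/5 of 950535 = 570321; 570,321 required, 570,131 in favor — not approved.

Not approved — the B shares did not give the required vote.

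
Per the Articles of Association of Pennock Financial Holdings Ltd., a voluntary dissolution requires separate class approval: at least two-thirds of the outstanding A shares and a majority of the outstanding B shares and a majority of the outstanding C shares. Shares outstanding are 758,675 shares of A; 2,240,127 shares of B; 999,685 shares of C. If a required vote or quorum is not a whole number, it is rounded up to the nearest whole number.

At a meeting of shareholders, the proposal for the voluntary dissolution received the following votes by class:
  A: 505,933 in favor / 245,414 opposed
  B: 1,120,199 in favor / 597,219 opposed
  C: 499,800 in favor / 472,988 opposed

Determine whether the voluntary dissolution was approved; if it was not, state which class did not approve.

Not approved — the C shares did not give the required vote.

A: 2/3 of 758675 = 505783.33, rounded up to 505784; 505,784 required, 505,933 in favor — approved.
B: a majority of 2240127 is 1120064; 1,120,064 required, 1,120,199 in favor — approved.
C: a majority of 999685 is 499843; 499,843 required, 499,800 in favor — not approved.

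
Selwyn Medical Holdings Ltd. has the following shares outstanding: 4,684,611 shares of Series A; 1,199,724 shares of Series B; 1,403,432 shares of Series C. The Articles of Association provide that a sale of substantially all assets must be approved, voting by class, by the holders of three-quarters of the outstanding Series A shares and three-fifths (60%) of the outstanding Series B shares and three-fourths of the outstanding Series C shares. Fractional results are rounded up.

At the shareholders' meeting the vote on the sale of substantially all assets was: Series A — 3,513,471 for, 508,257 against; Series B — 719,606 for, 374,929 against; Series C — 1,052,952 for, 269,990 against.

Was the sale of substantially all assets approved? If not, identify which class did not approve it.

Series A: 3/4 of 4684611 = 3513458.25, rounded up to 3513459; 3,513,459 required, 3,513,471 in favor — approved.
Series B: 3/5 of 1199724 = 719834.40, rounded up to 719835; 719,835 required, 719,606 in favor — not approved.
Series C: 3/4 of 1403432 = 1052574; 1,052,574 required, 1,052,952 in favor — approved.

Not approved — the Series B shares did not give the required vote.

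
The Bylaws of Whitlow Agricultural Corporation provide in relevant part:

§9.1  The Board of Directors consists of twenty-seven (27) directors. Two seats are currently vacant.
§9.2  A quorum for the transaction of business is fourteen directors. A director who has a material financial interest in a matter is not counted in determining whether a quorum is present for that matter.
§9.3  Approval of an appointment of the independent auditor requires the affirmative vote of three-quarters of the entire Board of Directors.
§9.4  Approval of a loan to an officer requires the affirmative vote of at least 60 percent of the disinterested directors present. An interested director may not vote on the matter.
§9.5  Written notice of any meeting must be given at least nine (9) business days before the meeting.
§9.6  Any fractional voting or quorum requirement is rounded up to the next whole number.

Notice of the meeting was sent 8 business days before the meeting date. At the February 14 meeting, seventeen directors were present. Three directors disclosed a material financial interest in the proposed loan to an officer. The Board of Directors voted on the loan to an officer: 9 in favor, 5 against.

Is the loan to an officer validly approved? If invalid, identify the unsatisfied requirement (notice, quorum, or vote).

Invalid — notice requirement not satisfied.

Notice: 8 business days given; 9 required (8 < 9). Not satisfied.
Quorum: 17 present, but the 3 interested directors do not count, leaving 14. Quorum is 14. Satisfied.
Vote: the loan to an officer requires three-fifths of the disinterested directors present (17 − 3 = 14). 3/5 of 14 = 8.40, rounded up to 9, so 9 affirmative votes are needed; 9 voted in favor. Satisfied.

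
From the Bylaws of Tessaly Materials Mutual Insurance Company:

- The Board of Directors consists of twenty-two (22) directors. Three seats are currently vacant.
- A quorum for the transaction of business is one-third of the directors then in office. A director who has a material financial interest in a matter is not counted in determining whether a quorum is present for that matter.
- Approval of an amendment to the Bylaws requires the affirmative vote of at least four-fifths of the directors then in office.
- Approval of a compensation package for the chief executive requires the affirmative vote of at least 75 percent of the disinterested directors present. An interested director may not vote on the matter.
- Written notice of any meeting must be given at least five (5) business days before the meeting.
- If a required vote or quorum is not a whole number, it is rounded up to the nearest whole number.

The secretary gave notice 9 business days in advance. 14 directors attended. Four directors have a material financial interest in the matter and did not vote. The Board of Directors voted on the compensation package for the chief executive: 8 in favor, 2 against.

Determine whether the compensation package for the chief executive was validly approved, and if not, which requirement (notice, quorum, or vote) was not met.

Valid — all requirements satisfied.

Notice: 9 business days given; 5 required (9 ≥ 5). Satisfied.
Quorum: 14 present, but the 4 interested directors do not count, leaving 10. Quorum is 7. Satisfied.
Vote: the compensation package for the chief executive requires three-fourths of the disinterested directors present (14 − 4 = 10). 3/4 of 10 = 7.50, rounded up to 8, so 8 affirmative votes are needed; 8 voted in favor. Satisfied.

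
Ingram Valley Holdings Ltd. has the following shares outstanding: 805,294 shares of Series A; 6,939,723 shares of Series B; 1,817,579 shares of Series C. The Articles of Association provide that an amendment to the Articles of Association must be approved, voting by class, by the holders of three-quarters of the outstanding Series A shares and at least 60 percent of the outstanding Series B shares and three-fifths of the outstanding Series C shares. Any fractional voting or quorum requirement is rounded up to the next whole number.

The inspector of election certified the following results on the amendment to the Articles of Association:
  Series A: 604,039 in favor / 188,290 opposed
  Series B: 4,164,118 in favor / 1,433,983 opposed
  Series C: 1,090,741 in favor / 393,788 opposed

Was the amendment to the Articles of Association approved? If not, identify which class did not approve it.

Series A: 3/4 of 805294 = 603970.50, rounded up to 603971; 603,971 required, 604,039 in favor — approved.
Series B: 3/5 of 6939723 = 4163833.80, rounded up to 4163834; 4,163,834 required, 4,164,118 in favor — approved.
Series C: 3/5 of 1817579 = 1090547.40, rounded up to 1090548; 1,090,548 required, 1,090,741 in favor — approved.

Approved — every class gave the required vote.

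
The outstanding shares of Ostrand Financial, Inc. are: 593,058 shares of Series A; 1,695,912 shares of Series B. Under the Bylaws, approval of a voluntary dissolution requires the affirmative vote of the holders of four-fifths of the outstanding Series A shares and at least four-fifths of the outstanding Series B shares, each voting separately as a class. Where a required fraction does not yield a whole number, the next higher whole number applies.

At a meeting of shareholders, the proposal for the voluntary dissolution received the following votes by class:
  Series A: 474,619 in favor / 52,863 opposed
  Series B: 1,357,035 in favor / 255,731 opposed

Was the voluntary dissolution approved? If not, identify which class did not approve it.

Approved — every class gave the required vote.

Series A: 4/5 of 593058 = 474446.40, rounded up to 474447; 474,447 required, 474,619 in favor — approved.
Series B: 4/5 of 1695912 = 1356729.60, rounded up to 1356730; 1,356,730 required, 1,357,035 in favor — approved.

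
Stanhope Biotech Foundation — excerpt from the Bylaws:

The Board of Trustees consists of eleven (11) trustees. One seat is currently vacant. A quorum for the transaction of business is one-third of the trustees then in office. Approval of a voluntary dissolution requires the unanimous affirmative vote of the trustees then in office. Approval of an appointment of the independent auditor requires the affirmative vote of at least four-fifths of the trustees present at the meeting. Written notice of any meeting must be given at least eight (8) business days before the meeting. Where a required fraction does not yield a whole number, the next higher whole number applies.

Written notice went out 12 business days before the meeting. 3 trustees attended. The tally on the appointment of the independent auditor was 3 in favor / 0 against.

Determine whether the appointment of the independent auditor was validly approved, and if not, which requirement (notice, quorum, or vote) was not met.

Invalid — quorum requirement not satisfied.

Notice: 12 business days given; 8 required (12 ≥ 8). Satisfied.
Quorum: 3 present; quorum is 4. Not satisfied.
Vote: the appointment of the independent auditor requires four-fifths of the trustees present (3). 4/5 of 3 = 2.40, rounded up to 3, so 3 affirmative votes are needed; 3 voted in favor. Satisfied. (Moot — without a quorum no business can be validly transacted.)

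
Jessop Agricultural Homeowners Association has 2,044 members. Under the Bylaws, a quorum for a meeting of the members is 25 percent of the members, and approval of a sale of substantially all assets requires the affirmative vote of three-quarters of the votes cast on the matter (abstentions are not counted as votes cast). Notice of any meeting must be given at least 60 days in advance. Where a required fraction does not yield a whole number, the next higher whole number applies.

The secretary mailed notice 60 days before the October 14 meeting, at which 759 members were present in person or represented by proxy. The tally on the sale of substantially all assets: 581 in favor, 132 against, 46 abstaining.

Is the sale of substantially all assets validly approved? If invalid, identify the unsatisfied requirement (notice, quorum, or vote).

Notice: 60 days given; 60 required. Satisfied.
Quorum: 25% of 2,044 = 511; 759 present. Satisfied.
Vote: requires three-fourths of the votes cast (759 − 46 abstaining = 713); 3/4 of 713 = 534.75, rounded up to 535, so 535 needed; 581 in favor. Satisfied.

Valid — all requirements satisfied.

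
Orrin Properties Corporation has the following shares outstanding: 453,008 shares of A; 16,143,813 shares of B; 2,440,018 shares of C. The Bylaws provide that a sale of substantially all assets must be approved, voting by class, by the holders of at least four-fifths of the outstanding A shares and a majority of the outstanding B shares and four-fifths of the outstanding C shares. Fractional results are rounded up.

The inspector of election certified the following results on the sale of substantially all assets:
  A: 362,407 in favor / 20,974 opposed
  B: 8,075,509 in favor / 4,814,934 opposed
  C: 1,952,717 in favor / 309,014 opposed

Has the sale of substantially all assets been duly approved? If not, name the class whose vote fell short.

A: 4/5 of 453008 = 362406.40, rounded up to 362407; 362,407 required, 362,407 in favor — approved.
B: a majority of 16143813 is 8071907; 8,071,907 required, 8,075,509 in favor — approved.
C: 4/5 of 2440018 = 1952014.40, rounded up to 1952015; 1,952,015 required, 1,952,717 in favor — approved.

Approved — every class gave the required vote.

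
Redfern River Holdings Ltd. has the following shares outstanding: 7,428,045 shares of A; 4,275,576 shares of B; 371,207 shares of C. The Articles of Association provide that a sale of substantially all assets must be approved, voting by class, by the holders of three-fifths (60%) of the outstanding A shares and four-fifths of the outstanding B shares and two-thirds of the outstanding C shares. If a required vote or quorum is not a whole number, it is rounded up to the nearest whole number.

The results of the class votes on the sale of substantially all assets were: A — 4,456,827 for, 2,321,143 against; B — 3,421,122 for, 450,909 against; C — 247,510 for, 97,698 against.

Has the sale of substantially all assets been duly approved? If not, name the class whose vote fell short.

Approved — every class gave the required vote.

A: 3/5 of 7428045 = 4456827; 4,456,827 required, 4,456,827 in favor — approved.
B: 4/5 of 4275576 = 3420460.80, rounded up to 3420461; 3,420,461 required, 3,421,122 in favor — approved.
C: 2/3 of 371207 = 247471.33, rounded up to 247472; 247,472 required, 247,510 in favor — approved.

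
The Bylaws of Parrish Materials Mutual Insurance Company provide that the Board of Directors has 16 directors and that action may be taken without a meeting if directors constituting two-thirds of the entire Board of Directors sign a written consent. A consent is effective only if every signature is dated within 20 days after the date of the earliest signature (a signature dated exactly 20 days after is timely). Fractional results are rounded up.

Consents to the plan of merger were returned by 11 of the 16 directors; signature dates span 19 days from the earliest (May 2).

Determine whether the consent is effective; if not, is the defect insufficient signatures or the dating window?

Effective — both the signature and dating-window requirements are satisfied.

Signatures required: two-thirds of 16 — 2/3 of 16 = 10.67, rounded up to 11, so 11 needed; 11 signed. Sufficient.
Dating window: the latest signature is 19 days after the earliest; the limit is 20 days. Within the window.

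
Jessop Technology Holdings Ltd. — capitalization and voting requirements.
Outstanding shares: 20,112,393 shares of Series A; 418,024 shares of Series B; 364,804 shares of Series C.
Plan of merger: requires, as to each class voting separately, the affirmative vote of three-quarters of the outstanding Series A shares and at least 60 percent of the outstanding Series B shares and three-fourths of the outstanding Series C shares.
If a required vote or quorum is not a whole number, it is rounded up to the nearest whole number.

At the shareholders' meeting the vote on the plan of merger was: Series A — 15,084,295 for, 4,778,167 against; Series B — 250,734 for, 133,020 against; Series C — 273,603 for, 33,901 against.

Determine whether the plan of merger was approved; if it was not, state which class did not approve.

Series A: 3/4 of 20112393 = 15084294.75, rounded up to 15084295; 15,084,295 required, 15,084,295 in favor — approved.
Series B: 3/5 of 418024 = 250814.40, rounded up to 250815; 250,815 required, 250,734 in favor — not approved.
Series C: 3/4 of 364804 = 273603; 273,603 required, 273,603 in favor — approved.

Not approved — the Series B shares did not give the required vote.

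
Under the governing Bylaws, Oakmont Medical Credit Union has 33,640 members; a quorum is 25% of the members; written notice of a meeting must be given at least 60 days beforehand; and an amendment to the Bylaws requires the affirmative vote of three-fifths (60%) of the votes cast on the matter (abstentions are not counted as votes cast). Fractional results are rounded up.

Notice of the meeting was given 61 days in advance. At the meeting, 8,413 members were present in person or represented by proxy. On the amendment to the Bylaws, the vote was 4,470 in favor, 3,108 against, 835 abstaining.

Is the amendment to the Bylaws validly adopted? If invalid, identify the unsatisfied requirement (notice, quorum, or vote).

Invalid — vote requirement not satisfied.

Notice: 61 days given; 60 required. Satisfied.
Quorum: 25% of 33,640 = 8,410; 8,413 present. Satisfied.
Vote: requires three-fifths of the votes cast (8,413 − 835 abstaining = 7,578); 3/5 of 7578 = 4546.80, rounded up to 4547, so 4,547 needed; 4,470 in favor. Not satisfied.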